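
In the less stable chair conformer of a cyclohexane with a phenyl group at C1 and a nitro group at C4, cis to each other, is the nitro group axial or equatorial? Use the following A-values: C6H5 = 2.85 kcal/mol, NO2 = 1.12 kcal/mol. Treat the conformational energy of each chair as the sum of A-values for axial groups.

equatorial

C1 and C4 have opposite parity, so for the cis isomer the two substituents are one axial and one equatorial in each chair.
Chair I (phenyl axial, nitro equatorial): E = 2.85 kcal/mol.
Chair II (phenyl equatorial, nitro axial): E = 1.12 kcal/mol.
Chair I is the less stable (higher-energy) conformer, and in that chair the nitro group is equatorial.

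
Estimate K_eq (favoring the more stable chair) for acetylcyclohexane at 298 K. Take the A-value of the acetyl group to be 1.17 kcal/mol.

One chair has the acetyl group axial (E = 1.17 kcal/mol) and the other has it equatorial (E = 0).
ΔG = 1.17 kcal/mol between the two chairs.
K = exp(ΔG/RT) with R = 1.987×10⁻³ kcal mol⁻¹ K⁻¹ and T = 298 K gives K ≈ 7.21.

K ≈ 7.21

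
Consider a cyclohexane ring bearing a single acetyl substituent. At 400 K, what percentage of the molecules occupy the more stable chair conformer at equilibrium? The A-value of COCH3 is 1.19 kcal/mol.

81.7%

One chair has the acetyl group axial (E = 1.19 kcal/mol) and the other has it equatorial (E = 0).
ΔG = 1.19 kcal/mol between the two chairs.
K = exp(ΔG/RT) with R = 1.987×10⁻³ kcal mol⁻¹ K⁻¹ and T = 400 K gives K ≈ 4.47.
Fraction in the lower-energy chair = K/(K+1) = 81.7%.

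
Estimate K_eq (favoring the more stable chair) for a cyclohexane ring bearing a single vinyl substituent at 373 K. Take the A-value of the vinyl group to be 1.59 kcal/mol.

One chair has the vinyl group axial (E = 1.59 kcal/mol) and the other has it equatorial (E = 0).
ΔG = 1.59 kcal/mol between the two chairs.
K = exp(ΔG/RT) with R = 1.987×10⁻³ kcal mol⁻¹ K⁻¹ and T = 373 K gives K ≈ 8.54.

K ≈ 8.54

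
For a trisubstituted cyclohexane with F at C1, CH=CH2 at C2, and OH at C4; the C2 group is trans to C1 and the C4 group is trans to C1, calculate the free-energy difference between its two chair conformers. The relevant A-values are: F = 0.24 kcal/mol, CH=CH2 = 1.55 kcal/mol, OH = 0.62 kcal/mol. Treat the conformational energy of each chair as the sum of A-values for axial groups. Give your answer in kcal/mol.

Chair I (fluoro axial, vinyl axial, hydroxyl axial): E = 2.41 kcal/mol.
Chair II (fluoro equatorial, vinyl equatorial, hydroxyl equatorial): E = 0.00 kcal/mol.
ΔE = 2.41 − 0.00 = 2.41 kcal/mol; chair II is more stable.

2.41 kcal/mol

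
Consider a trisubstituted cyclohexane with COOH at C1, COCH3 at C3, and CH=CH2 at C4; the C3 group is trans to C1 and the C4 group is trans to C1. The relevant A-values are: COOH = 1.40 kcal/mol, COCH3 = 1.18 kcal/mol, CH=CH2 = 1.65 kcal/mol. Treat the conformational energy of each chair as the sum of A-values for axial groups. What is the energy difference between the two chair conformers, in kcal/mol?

Chair I (carboxyl axial, acetyl equatorial, vinyl axial): E = 3.05 kcal/mol.
Chair II (carboxyl equatorial, acetyl axial, vinyl equatorial): E = 1.18 kcal/mol.
ΔE = 3.05 − 1.18 = 1.87 kcal/mol; chair II is more stable.

1.87 kcal/mol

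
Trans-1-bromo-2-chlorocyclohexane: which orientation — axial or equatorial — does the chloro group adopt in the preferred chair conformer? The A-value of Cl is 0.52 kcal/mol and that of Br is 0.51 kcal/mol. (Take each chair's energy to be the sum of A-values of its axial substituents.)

equatorial

C1 and C2 have opposite parity, so for the trans isomer the two substituents are e,e in one chair and a,a in the other.
Chair I (chloro axial, bromo axial): E = 1.03 kcal/mol.
Chair II (chloro equatorial, bromo equatorial): E = 0.00 kcal/mol.
Chair II is the more stable (lower-energy) conformer, and in that chair the chloro group is equatorial.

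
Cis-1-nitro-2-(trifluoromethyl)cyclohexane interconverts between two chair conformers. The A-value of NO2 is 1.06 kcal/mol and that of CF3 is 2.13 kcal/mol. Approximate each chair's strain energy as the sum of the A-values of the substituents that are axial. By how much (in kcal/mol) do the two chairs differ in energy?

1.07 kcal/mol

C1 and C2 have opposite parity, so for the cis isomer the two substituents are one axial and one equatorial in each chair.
Chair I (nitro axial, trifluoromethyl equatorial): E = 1.06 kcal/mol.
Chair II (nitro equatorial, trifluoromethyl axial): E = 2.13 kcal/mol.
ΔE = 2.13 − 1.06 = 1.07 kcal/mol; chair I is more stable.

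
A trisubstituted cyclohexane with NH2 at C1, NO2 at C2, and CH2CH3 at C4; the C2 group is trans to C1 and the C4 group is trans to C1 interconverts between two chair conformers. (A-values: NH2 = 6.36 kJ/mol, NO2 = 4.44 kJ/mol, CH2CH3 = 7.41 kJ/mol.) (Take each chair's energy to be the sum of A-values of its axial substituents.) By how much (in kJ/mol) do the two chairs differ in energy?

Chair I (amino axial, nitro axial, ethyl axial): E = 18.21 kJ/mol.
Chair II (amino equatorial, nitro equatorial, ethyl equatorial): E = 0.00 kJ/mol.
ΔE = 18.21 − 0.00 = 18.21 kJ/mol; chair II is more stable.

18.21 kJ/mol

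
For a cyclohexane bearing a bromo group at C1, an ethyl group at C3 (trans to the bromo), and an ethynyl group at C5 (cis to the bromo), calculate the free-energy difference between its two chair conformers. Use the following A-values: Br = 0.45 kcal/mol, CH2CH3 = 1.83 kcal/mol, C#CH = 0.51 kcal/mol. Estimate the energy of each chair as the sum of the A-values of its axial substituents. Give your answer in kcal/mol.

0.87 kcal/mol

Chair I (bromo axial, ethyl equatorial, ethynyl axial): E = 0.96 kcal/mol.
Chair II (bromo equatorial, ethyl axial, ethynyl equatorial): E = 1.83 kcal/mol.
ΔE = 1.83 − 0.96 = 0.87 kcal/mol; chair I is more stable.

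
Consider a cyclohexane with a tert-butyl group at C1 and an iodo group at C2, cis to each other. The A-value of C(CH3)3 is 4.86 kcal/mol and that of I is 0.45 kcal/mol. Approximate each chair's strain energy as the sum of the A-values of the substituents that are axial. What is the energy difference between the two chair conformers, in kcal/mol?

C1 and C2 have opposite parity, so for the cis isomer the two substituents are one axial and one equatorial in each chair.
Chair I (tert-butyl axial, iodo equatorial): E = 4.86 kcal/mol.
Chair II (tert-butyl equatorial, iodo axial): E = 0.45 kcal/mol.
ΔE = 4.86 − 0.45 = 4.41 kcal/mol; chair II is more stable.

4.41 kcal/mol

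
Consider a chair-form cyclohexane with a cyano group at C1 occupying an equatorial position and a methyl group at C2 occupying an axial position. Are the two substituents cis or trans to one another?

cis

C1 and C2 have opposite parity, so their axial bonds point in opposite directions.
With opposite-parity carbons, two substituents on the same face are one axial and one equatorial; opposite faces give both axial or both equatorial.
Here the groups are equatorial/axial → same face → cis.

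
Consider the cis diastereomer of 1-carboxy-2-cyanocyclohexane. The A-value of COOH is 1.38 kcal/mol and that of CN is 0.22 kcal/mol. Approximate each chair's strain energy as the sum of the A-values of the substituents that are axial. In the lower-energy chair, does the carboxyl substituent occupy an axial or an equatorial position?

equatorial

C1 and C2 have opposite parity, so for the cis isomer the two substituents are one axial and one equatorial in each chair.
Chair I (carboxyl axial, cyano equatorial): E = 1.38 kcal/mol.
Chair II (carboxyl equatorial, cyano axial): E = 0.22 kcal/mol.
Chair II is the more stable (lower-energy) conformer, and in that chair the carboxyl group is equatorial.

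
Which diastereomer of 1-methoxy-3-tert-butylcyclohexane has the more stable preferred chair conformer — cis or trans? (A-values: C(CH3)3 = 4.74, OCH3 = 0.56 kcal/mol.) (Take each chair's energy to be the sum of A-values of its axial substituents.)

cis

At 1,3 positions (parity same): cis → (e,e or a,a); trans → (a,e or e,a).
Best chair for cis: E = 0.00 kcal/mol; best chair for trans: E = 0.56 kcal/mol.
The cis isomer is lower by 0.56 kcal/mol.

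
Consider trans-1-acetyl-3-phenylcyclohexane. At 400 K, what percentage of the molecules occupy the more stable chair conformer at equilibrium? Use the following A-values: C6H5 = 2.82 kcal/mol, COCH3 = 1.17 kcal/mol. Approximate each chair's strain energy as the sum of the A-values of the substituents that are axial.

88.9%

C1 and C3 have the same parity, so for the trans isomer the two substituents are one axial and one equatorial in each chair.
Chair I (phenyl axial, acetyl equatorial): E = 2.82 kcal/mol; chair II (phenyl equatorial, acetyl axial): E = 1.17 kcal/mol.
ΔG = 1.65 kcal/mol between the two chairs.
K = exp(ΔG/RT) with R = 1.987×10⁻³ kcal mol⁻¹ K⁻¹ and T = 400 K gives K ≈ 7.97.
Fraction in the lower-energy chair = K/(K+1) = 88.9%.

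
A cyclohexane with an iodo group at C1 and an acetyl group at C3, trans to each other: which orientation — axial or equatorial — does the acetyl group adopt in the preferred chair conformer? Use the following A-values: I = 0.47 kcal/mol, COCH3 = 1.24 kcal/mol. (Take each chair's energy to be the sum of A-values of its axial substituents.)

C1 and C3 have the same parity, so for the trans isomer the two substituents are one axial and one equatorial in each chair.
Chair I (iodo axial, acetyl equatorial): E = 0.47 kcal/mol.
Chair II (iodo equatorial, acetyl axial): E = 1.24 kcal/mol.
Chair I is the more stable (lower-energy) conformer, and in that chair the acetyl group is equatorial.

equatorial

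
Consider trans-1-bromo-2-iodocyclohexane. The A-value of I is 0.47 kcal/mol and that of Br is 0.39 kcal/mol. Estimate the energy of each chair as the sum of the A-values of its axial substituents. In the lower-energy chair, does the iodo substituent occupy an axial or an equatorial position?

equatorial

C1 and C2 have opposite parity, so for the trans isomer the two substituents are e,e in one chair and a,a in the other.
Chair I (iodo axial, bromo axial): E = 0.86 kcal/mol.
Chair II (iodo equatorial, bromo equatorial): E = 0.00 kcal/mol.
Chair II is the more stable (lower-energy) conformer, and in that chair the iodo group is equatorial.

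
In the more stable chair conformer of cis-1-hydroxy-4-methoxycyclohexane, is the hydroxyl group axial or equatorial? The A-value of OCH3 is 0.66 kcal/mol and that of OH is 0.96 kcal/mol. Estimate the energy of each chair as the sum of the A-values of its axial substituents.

equatorial

C1 and C4 have opposite parity, so for the cis isomer the two substituents are one axial and one equatorial in each chair.
Chair I (methoxy axial, hydroxyl equatorial): E = 0.66 kcal/mol.
Chair II (methoxy equatorial, hydroxyl axial): E = 0.96 kcal/mol.
Chair I is the more stable (lower-energy) conformer, and in that chair the hydroxyl group is equatorial.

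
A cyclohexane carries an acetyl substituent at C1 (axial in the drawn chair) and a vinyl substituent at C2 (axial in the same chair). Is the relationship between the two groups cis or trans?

C1 and C2 have opposite parity, so their axial bonds point in opposite directions.
With opposite-parity carbons, two substituents on the same face are one axial and one equatorial; opposite faces give both axial or both equatorial.
Here the groups are axial/axial → opposite face → trans.

trans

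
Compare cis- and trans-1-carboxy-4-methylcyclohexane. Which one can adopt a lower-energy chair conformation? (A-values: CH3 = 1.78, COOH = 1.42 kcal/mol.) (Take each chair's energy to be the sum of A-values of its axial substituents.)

At 1,4 positions (parity opposite): cis → (a,e or e,a); trans → (e,e or a,a).
Best chair for cis: E = 1.42 kcal/mol; best chair for trans: E = 0.00 kcal/mol.
The trans isomer is lower by 1.42 kcal/mol.

trans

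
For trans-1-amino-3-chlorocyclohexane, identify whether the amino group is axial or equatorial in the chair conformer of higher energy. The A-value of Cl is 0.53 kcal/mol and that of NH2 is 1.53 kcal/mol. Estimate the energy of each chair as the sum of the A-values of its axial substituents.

axial

C1 and C3 have the same parity, so for the trans isomer the two substituents are one axial and one equatorial in each chair.
Chair I (chloro axial, amino equatorial): E = 0.53 kcal/mol.
Chair II (chloro equatorial, amino axial): E = 1.53 kcal/mol.
Chair II is the less stable (higher-energy) conformer, and in that chair the amino group is axial.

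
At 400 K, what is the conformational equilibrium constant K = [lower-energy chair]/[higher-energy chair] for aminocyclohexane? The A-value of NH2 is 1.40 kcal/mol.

K ≈ 5.82

One chair has the amino group axial (E = 1.40 kcal/mol) and the other has it equatorial (E = 0).
ΔG = 1.40 kcal/mol between the two chairs.
K = exp(ΔG/RT) with R = 1.987×10⁻³ kcal mol⁻¹ K⁻¹ and T = 400 K gives K ≈ 5.82.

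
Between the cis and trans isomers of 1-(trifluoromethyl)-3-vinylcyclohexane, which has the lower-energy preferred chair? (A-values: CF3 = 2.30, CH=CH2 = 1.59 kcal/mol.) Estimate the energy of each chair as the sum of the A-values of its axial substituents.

cis

At 1,3 positions (parity same): cis → (e,e or a,a); trans → (a,e or e,a).
Best chair for cis: E = 0.00 kcal/mol; best chair for trans: E = 1.59 kcal/mol.
The cis isomer is lower by 1.59 kcal/mol.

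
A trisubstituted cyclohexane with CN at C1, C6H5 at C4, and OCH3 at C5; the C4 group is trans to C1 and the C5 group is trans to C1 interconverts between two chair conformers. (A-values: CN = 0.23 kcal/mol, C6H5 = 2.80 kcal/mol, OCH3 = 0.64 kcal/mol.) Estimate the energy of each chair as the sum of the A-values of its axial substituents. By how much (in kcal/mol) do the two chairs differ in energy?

2.39 kcal/mol

Chair I (cyano axial, phenyl axial, methoxy equatorial): E = 3.03 kcal/mol.
Chair II (cyano equatorial, phenyl equatorial, methoxy axial): E = 0.64 kcal/mol.
ΔE = 3.03 − 0.64 = 2.39 kcal/mol; chair II is more stable.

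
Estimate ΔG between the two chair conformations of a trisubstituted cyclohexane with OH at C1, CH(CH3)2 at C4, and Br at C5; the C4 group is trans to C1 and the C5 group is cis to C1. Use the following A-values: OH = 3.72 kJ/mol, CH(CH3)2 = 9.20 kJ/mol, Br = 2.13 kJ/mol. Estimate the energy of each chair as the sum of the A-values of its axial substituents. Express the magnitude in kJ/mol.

15.05 kJ/mol

Chair I (hydroxyl axial, isopropyl axial, bromo axial): E = 15.05 kJ/mol.
Chair II (hydroxyl equatorial, isopropyl equatorial, bromo equatorial): E = 0.00 kJ/mol.
ΔE = 15.05 − 0.00 = 15.05 kJ/mol; chair II is more stable.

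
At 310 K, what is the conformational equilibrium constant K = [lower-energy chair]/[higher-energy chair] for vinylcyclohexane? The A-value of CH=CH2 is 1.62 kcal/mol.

K ≈ 13.9

One chair has the vinyl group axial (E = 1.62 kcal/mol) and the other has it equatorial (E = 0).
ΔG = 1.62 kcal/mol between the two chairs.
K = exp(ΔG/RT) with R = 1.987×10⁻³ kcal mol⁻¹ K⁻¹ and T = 310 K gives K ≈ 13.9.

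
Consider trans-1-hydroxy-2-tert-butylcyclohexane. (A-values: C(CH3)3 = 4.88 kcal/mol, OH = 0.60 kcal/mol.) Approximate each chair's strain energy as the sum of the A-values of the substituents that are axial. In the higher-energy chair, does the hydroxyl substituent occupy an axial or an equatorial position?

axial

C1 and C2 have opposite parity, so for the trans isomer the two substituents are e,e in one chair and a,a in the other.
Chair I (tert-butyl axial, hydroxyl axial): E = 5.48 kcal/mol.
Chair II (tert-butyl equatorial, hydroxyl equatorial): E = 0.00 kcal/mol.
Chair I is the less stable (higher-energy) conformer, and in that chair the hydroxyl group is axial.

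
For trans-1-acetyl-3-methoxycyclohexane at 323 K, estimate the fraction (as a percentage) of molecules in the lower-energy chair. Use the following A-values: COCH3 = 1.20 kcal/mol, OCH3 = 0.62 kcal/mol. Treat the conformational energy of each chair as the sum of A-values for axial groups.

C1 and C3 have the same parity, so for the trans isomer the two substituents are one axial and one equatorial in each chair.
Chair I (acetyl axial, methoxy equatorial): E = 1.20 kcal/mol; chair II (acetyl equatorial, methoxy axial): E = 0.62 kcal/mol.
ΔG = 0.58 kcal/mol between the two chairs.
K = exp(ΔG/RT) with R = 1.987×10⁻³ kcal mol⁻¹ K⁻¹ and T = 323 K gives K ≈ 2.47.
Fraction in the lower-energy chair = K/(K+1) = 71.2%.

71.2%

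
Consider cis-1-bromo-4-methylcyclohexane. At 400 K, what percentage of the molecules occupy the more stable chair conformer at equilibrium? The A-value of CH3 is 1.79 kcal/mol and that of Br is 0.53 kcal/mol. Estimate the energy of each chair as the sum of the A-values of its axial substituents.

C1 and C4 have opposite parity, so for the cis isomer the two substituents are one axial and one equatorial in each chair.
Chair I (methyl axial, bromo equatorial): E = 1.79 kcal/mol; chair II (methyl equatorial, bromo axial): E = 0.53 kcal/mol.
ΔG = 1.26 kcal/mol between the two chairs.
K = exp(ΔG/RT) with R = 1.987×10⁻³ kcal mol⁻¹ K⁻¹ and T = 400 K gives K ≈ 4.88.
Fraction in the lower-energy chair = K/(K+1) = 83.0%.

83.0%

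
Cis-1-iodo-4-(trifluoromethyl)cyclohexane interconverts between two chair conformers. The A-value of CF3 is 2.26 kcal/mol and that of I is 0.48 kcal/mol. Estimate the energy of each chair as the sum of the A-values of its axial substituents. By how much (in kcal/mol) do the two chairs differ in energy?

1.78 kcal/mol

C1 and C4 have opposite parity, so for the cis isomer the two substituents are one axial and one equatorial in each chair.
Chair I (trifluoromethyl axial, iodo equatorial): E = 2.26 kcal/mol.
Chair II (trifluoromethyl equatorial, iodo axial): E = 0.48 kcal/mol.
ΔE = 2.26 − 0.48 = 1.78 kcal/mol; chair II is more stable.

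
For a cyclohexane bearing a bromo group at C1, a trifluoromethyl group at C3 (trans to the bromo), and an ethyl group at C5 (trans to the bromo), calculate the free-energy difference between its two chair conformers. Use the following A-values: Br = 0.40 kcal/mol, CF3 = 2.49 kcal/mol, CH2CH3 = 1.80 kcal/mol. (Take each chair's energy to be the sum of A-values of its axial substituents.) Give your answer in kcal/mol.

3.89 kcal/mol

Chair I (bromo axial, trifluoromethyl equatorial, ethyl equatorial): E = 0.40 kcal/mol.
Chair II (bromo equatorial, trifluoromethyl axial, ethyl axial): E = 4.29 kcal/mol.
ΔE = 4.29 − 0.40 = 3.89 kcal/mol; chair I is more stable.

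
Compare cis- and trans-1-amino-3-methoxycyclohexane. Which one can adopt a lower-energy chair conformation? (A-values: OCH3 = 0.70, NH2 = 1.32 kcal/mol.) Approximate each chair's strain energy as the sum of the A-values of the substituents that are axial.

At 1,3 positions (parity same): cis → (e,e or a,a); trans → (a,e or e,a).
Best chair for cis: E = 0.00 kcal/mol; best chair for trans: E = 0.70 kcal/mol.
The cis isomer is lower by 0.70 kcal/mol.

cis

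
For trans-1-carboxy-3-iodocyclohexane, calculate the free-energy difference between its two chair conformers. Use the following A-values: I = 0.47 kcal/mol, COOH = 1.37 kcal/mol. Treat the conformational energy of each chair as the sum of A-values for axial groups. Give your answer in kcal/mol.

C1 and C3 have the same parity, so for the trans isomer the two substituents are one axial and one equatorial in each chair.
Chair I (iodo axial, carboxyl equatorial): E = 0.47 kcal/mol.
Chair II (iodo equatorial, carboxyl axial): E = 1.37 kcal/mol.
ΔE = 1.37 − 0.47 = 0.90 kcal/mol; chair I is more stable.

0.90 kcal/mol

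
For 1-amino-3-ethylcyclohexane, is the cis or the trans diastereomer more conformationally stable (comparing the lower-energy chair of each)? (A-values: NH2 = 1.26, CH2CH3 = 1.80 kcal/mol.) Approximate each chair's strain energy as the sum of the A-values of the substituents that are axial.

cis

At 1,3 positions (parity same): cis → (e,e or a,a); trans → (a,e or e,a).
Best chair for cis: E = 0.00 kcal/mol; best chair for trans: E = 1.26 kcal/mol.
The cis isomer is lower by 1.26 kcal/mol.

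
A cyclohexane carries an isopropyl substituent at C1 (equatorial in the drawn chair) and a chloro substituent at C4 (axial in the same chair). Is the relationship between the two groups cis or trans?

cis

C1 and C4 have opposite parity, so their axial bonds point in opposite directions.
With opposite-parity carbons, two substituents on the same face are one axial and one equatorial; opposite faces give both axial or both equatorial.
Here the groups are equatorial/axial → same face → cis.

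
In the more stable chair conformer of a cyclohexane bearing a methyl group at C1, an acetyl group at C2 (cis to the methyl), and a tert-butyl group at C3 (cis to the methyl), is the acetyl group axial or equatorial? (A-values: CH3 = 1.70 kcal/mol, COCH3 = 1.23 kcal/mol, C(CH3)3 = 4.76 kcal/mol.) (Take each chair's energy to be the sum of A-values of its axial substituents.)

Chair I (methyl axial, acetyl equatorial, tert-butyl axial): E = 6.46 kcal/mol.
Chair II (methyl equatorial, acetyl axial, tert-butyl equatorial): E = 1.23 kcal/mol.
Chair II is the more stable (lower-energy) conformer, and in that chair the acetyl group is axial.

axial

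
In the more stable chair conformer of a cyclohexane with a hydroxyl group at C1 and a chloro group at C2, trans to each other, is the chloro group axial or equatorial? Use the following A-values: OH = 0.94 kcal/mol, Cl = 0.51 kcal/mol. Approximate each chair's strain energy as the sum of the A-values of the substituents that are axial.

C1 and C2 have opposite parity, so for the trans isomer the two substituents are e,e in one chair and a,a in the other.
Chair I (hydroxyl axial, chloro axial): E = 1.45 kcal/mol.
Chair II (hydroxyl equatorial, chloro equatorial): E = 0.00 kcal/mol.
Chair II is the more stable (lower-energy) conformer, and in that chair the chloro group is equatorial.

equatorial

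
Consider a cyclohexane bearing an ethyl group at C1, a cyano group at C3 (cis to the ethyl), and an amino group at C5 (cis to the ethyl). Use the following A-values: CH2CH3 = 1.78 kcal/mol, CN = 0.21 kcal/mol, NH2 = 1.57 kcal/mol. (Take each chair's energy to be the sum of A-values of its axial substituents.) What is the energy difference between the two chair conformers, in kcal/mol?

Chair I (ethyl axial, cyano axial, amino axial): E = 3.56 kcal/mol.
Chair II (ethyl equatorial, cyano equatorial, amino equatorial): E = 0.00 kcal/mol.
ΔE = 3.56 − 0.00 = 3.56 kcal/mol; chair II is more stable.

3.56 kcal/mol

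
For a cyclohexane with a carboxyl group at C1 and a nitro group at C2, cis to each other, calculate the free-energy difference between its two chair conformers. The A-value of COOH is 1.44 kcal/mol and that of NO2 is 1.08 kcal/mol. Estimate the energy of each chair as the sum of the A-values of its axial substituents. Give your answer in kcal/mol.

C1 and C2 have opposite parity, so for the cis isomer the two substituents are one axial and one equatorial in each chair.
Chair I (carboxyl axial, nitro equatorial): E = 1.44 kcal/mol.
Chair II (carboxyl equatorial, nitro axial): E = 1.08 kcal/mol.
ΔE = 1.44 − 1.08 = 0.36 kcal/mol; chair II is more stable.

0.36 kcal/mol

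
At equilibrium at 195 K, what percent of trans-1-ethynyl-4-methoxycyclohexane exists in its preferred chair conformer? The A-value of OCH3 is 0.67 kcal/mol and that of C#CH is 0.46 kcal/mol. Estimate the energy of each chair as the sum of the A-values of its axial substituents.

C1 and C4 have opposite parity, so for the trans isomer the two substituents are e,e in one chair and a,a in the other.
Chair I (methoxy axial, ethynyl axial): E = 1.13 kcal/mol; chair II (methoxy equatorial, ethynyl equatorial): E = 0.00 kcal/mol.
ΔG = 1.13 kcal/mol between the two chairs.
K = exp(ΔG/RT) with R = 1.987×10⁻³ kcal mol⁻¹ K⁻¹ and T = 195 K gives K ≈ 18.5.
Fraction in the lower-energy chair = K/(K+1) = 94.9%.

94.9%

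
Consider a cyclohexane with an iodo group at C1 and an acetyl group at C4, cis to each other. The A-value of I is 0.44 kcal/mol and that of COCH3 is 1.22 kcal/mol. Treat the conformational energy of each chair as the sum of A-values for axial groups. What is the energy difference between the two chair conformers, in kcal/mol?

C1 and C4 have opposite parity, so for the cis isomer the two substituents are one axial and one equatorial in each chair.
Chair I (iodo axial, acetyl equatorial): E = 0.44 kcal/mol.
Chair II (iodo equatorial, acetyl axial): E = 1.22 kcal/mol.
ΔE = 1.22 − 0.44 = 0.78 kcal/mol; chair I is more stable.

0.78 kcal/mol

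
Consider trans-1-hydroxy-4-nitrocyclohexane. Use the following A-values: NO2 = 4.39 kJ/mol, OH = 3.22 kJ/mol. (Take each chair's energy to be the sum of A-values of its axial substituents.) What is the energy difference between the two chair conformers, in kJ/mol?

7.61 kJ/mol

C1 and C4 have opposite parity, so for the trans isomer the two substituents are e,e in one chair and a,a in the other.
Chair I (nitro axial, hydroxyl axial): E = 7.61 kJ/mol.
Chair II (nitro equatorial, hydroxyl equatorial): E = 0.00 kJ/mol.
ΔE = 7.61 − 0.00 = 7.61 kJ/mol; chair II is more stable.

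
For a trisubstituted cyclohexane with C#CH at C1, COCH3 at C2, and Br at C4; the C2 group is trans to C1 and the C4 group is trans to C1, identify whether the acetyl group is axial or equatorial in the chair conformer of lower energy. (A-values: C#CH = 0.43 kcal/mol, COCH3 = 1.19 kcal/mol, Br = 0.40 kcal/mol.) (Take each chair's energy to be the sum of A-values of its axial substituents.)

equatorial

Chair I (ethynyl axial, acetyl axial, bromo axial): E = 2.02 kcal/mol.
Chair II (ethynyl equatorial, acetyl equatorial, bromo equatorial): E = 0.00 kcal/mol.
Chair II is the more stable (lower-energy) conformer, and in that chair the acetyl group is equatorial.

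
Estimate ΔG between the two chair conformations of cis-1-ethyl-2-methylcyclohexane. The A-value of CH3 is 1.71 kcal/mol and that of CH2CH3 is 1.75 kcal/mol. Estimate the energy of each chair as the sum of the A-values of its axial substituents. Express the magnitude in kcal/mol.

0.04 kcal/mol

C1 and C2 have opposite parity, so for the cis isomer the two substituents are one axial and one equatorial in each chair.
Chair I (methyl axial, ethyl equatorial): E = 1.71 kcal/mol.
Chair II (methyl equatorial, ethyl axial): E = 1.75 kcal/mol.
ΔE = 1.75 − 1.71 = 0.04 kcal/mol; chair I is more stable.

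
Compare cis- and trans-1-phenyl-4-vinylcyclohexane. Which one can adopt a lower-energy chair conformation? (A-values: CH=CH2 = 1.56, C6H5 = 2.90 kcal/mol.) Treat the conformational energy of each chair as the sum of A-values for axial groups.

At 1,4 positions (parity opposite): cis → (a,e or e,a); trans → (e,e or a,a).
Best chair for cis: E = 1.56 kcal/mol; best chair for trans: E = 0.00 kcal/mol.
The trans isomer is lower by 1.56 kcal/mol.

trans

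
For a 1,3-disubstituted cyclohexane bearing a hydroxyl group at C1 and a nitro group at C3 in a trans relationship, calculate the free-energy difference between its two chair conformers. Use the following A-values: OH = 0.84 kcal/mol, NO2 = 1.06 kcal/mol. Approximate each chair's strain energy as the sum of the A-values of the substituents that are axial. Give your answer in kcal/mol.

C1 and C3 have the same parity, so for the trans isomer the two substituents are one axial and one equatorial in each chair.
Chair I (hydroxyl axial, nitro equatorial): E = 0.84 kcal/mol.
Chair II (hydroxyl equatorial, nitro axial): E = 1.06 kcal/mol.
ΔE = 1.06 − 0.84 = 0.22 kcal/mol; chair I is more stable.

0.22 kcal/mol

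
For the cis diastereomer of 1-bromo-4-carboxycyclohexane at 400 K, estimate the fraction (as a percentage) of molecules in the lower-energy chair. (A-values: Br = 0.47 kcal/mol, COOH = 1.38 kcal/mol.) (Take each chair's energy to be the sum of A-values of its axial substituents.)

75.9%

C1 and C4 have opposite parity, so for the cis isomer the two substituents are one axial and one equatorial in each chair.
Chair I (bromo axial, carboxyl equatorial): E = 0.47 kcal/mol; chair II (bromo equatorial, carboxyl axial): E = 1.38 kcal/mol.
ΔG = 0.91 kcal/mol between the two chairs.
K = exp(ΔG/RT) with R = 1.987×10⁻³ kcal mol⁻¹ K⁻¹ and T = 400 K gives K ≈ 3.14.
Fraction in the lower-energy chair = K/(K+1) = 75.9%.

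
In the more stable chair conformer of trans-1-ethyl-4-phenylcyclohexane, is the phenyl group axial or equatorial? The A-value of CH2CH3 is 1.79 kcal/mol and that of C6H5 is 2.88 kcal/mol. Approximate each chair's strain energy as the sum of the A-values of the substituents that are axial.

equatorial

C1 and C4 have opposite parity, so for the trans isomer the two substituents are e,e in one chair and a,a in the other.
Chair I (ethyl axial, phenyl axial): E = 4.67 kcal/mol.
Chair II (ethyl equatorial, phenyl equatorial): E = 0.00 kcal/mol.
Chair II is the more stable (lower-energy) conformer, and in that chair the phenyl group is equatorial.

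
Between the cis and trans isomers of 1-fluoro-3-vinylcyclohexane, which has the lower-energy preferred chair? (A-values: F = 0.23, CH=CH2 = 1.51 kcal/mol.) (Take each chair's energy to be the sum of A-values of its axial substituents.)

At 1,3 positions (parity same): cis → (e,e or a,a); trans → (a,e or e,a).
Best chair for cis: E = 0.00 kcal/mol; best chair for trans: E = 0.23 kcal/mol.
The cis isomer is lower by 0.23 kcal/mol.

cis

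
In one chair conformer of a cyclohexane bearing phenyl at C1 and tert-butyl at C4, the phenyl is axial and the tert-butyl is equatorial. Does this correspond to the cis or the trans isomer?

cis

C1 and C4 have opposite parity, so their axial bonds point in opposite directions.
With opposite-parity carbons, two substituents on the same face are one axial and one equatorial; opposite faces give both axial or both equatorial.
Here the groups are axial/equatorial → same face → cis.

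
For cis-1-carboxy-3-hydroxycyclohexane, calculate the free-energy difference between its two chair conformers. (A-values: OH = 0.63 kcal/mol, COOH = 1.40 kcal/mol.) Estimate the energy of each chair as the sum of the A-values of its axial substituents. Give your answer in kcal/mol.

C1 and C3 have the same parity, so for the cis isomer the two substituents are e,e in one chair and a,a in the other.
Chair I (hydroxyl axial, carboxyl axial): E = 2.03 kcal/mol.
Chair II (hydroxyl equatorial, carboxyl equatorial): E = 0.00 kcal/mol.
ΔE = 2.03 − 0.00 = 2.03 kcal/mol; chair II is more stable.

2.03 kcal/mol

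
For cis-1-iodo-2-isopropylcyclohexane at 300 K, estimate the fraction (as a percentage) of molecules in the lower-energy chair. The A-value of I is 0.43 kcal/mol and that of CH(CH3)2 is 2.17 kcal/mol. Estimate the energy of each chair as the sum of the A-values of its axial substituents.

94.9%

C1 and C2 have opposite parity, so for the cis isomer the two substituents are one axial and one equatorial in each chair.
Chair I (iodo axial, isopropyl equatorial): E = 0.43 kcal/mol; chair II (iodo equatorial, isopropyl axial): E = 2.17 kcal/mol.
ΔG = 1.74 kcal/mol between the two chairs.
K = exp(ΔG/RT) with R = 1.987×10⁻³ kcal mol⁻¹ K⁻¹ and T = 300 K gives K ≈ 18.5.
Fraction in the lower-energy chair = K/(K+1) = 94.9%.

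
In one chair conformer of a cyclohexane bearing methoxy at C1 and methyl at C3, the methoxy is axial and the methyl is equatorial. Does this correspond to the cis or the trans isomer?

C1 and C3 have the same parity, so their axial bonds point in the same direction.
With same-parity carbons, two substituents on the same face are both axial or both equatorial; opposite faces give one of each.
Here the groups are axial/equatorial → opposite face → trans.

trans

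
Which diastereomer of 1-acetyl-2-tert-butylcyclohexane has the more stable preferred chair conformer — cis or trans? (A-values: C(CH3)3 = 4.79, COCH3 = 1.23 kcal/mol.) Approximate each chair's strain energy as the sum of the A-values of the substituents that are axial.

At 1,2 positions (parity opposite): cis → (a,e or e,a); trans → (e,e or a,a).
Best chair for cis: E = 1.23 kcal/mol; best chair for trans: E = 0.00 kcal/mol.
The trans isomer is lower by 1.23 kcal/mol.

trans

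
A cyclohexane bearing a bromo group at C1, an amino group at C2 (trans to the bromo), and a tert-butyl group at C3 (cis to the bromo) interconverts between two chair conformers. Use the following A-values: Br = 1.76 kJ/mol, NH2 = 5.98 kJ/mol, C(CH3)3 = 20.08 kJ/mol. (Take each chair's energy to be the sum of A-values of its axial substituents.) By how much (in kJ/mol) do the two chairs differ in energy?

Chair I (bromo axial, amino axial, tert-butyl axial): E = 27.82 kJ/mol.
Chair II (bromo equatorial, amino equatorial, tert-butyl equatorial): E = 0.00 kJ/mol.
ΔE = 27.82 − 0.00 = 27.82 kJ/mol; chair II is more stable.

27.82 kJ/mol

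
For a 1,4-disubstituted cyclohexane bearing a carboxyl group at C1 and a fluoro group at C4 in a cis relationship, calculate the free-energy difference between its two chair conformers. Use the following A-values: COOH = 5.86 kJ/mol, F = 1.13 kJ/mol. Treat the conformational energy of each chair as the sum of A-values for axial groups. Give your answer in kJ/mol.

C1 and C4 have opposite parity, so for the cis isomer the two substituents are one axial and one equatorial in each chair.
Chair I (carboxyl axial, fluoro equatorial): E = 5.86 kJ/mol.
Chair II (carboxyl equatorial, fluoro axial): E = 1.13 kJ/mol.
ΔE = 5.86 − 1.13 = 4.73 kJ/mol; chair II is more stable.

4.73 kJ/mol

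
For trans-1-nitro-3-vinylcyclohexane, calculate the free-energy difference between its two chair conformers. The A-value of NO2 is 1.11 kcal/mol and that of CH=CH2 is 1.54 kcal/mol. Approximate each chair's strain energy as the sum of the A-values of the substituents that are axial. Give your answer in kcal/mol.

0.43 kcal/mol

C1 and C3 have the same parity, so for the trans isomer the two substituents are one axial and one equatorial in each chair.
Chair I (nitro axial, vinyl equatorial): E = 1.11 kcal/mol.
Chair II (nitro equatorial, vinyl axial): E = 1.54 kcal/mol.
ΔE = 1.54 − 1.11 = 0.43 kcal/mol; chair I is more stable.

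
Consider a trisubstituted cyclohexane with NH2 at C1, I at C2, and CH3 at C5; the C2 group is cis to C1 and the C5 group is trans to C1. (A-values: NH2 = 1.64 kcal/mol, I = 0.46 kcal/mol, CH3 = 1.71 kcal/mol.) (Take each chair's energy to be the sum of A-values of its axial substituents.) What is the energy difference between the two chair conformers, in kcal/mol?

Chair I (amino axial, iodo equatorial, methyl equatorial): E = 1.64 kcal/mol.
Chair II (amino equatorial, iodo axial, methyl axial): E = 2.17 kcal/mol.
ΔE = 2.17 − 1.64 = 0.53 kcal/mol; chair I is more stable.

0.53 kcal/mol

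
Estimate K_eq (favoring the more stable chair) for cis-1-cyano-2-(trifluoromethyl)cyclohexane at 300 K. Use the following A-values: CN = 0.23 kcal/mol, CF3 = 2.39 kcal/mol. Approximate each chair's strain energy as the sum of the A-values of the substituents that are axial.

C1 and C2 have opposite parity, so for the cis isomer the two substituents are one axial and one equatorial in each chair.
Chair I (cyano axial, trifluoromethyl equatorial): E = 0.23 kcal/mol; chair II (cyano equatorial, trifluoromethyl axial): E = 2.39 kcal/mol.
ΔG = 2.16 kcal/mol between the two chairs.
K = exp(ΔG/RT) with R = 1.987×10⁻³ kcal mol⁻¹ K⁻¹ and T = 300 K gives K ≈ 37.5.

K ≈ 37.5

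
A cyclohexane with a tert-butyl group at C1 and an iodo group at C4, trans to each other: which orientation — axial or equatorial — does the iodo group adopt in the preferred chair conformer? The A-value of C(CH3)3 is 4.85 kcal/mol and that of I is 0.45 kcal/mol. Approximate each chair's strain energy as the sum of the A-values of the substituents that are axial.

C1 and C4 have opposite parity, so for the trans isomer the two substituents are e,e in one chair and a,a in the other.
Chair I (tert-butyl axial, iodo axial): E = 5.30 kcal/mol.
Chair II (tert-butyl equatorial, iodo equatorial): E = 0.00 kcal/mol.
Chair II is the more stable (lower-energy) conformer, and in that chair the iodo group is equatorial.

equatorial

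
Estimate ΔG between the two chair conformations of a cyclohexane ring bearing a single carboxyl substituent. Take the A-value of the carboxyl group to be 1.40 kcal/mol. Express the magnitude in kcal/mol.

A monosubstituted cyclohexane has one chair with the carboxyl group axial (E = A = 1.40 kcal/mol) and one with it equatorial (E = 0).
ΔE = 1.40 − 0 = 1.40 kcal/mol.

1.40 kcal/mol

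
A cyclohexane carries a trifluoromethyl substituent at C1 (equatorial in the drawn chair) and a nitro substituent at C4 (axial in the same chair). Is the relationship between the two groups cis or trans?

cis

C1 and C4 have opposite parity, so their axial bonds point in opposite directions.
With opposite-parity carbons, two substituents on the same face are one axial and one equatorial; opposite faces give both axial or both equatorial.
Here the groups are equatorial/axial → same face → cis.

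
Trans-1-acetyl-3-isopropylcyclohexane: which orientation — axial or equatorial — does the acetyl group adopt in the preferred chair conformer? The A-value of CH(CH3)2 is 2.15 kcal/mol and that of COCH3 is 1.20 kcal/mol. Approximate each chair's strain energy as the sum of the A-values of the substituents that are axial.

C1 and C3 have the same parity, so for the trans isomer the two substituents are one axial and one equatorial in each chair.
Chair I (isopropyl axial, acetyl equatorial): E = 2.15 kcal/mol.
Chair II (isopropyl equatorial, acetyl axial): E = 1.20 kcal/mol.
Chair II is the more stable (lower-energy) conformer, and in that chair the acetyl group is axial.

axial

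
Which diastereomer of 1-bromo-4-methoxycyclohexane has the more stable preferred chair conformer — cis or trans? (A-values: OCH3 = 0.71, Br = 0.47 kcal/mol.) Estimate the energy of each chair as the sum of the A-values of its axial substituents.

trans

At 1,4 positions (parity opposite): cis → (a,e or e,a); trans → (e,e or a,a).
Best chair for cis: E = 0.47 kcal/mol; best chair for trans: E = 0.00 kcal/mol.
The trans isomer is lower by 0.47 kcal/mol.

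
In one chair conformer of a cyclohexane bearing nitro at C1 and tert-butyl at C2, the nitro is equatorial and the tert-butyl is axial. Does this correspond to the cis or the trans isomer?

cis

C1 and C2 have opposite parity, so their axial bonds point in opposite directions.
With opposite-parity carbons, two substituents on the same face are one axial and one equatorial; opposite faces give both axial or both equatorial.
Here the groups are equatorial/axial → same face → cis.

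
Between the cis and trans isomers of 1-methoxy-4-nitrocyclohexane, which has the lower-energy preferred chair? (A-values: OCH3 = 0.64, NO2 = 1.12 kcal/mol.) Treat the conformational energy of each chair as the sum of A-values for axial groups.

trans

At 1,4 positions (parity opposite): cis → (a,e or e,a); trans → (e,e or a,a).
Best chair for cis: E = 0.64 kcal/mol; best chair for trans: E = 0.00 kcal/mol.
The trans isomer is lower by 0.64 kcal/mol.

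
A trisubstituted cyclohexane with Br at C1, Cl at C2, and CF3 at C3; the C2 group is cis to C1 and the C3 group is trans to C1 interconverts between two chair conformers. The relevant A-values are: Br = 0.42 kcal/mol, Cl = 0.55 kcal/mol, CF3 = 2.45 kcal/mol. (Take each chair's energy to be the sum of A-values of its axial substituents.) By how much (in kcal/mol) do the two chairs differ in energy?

2.58 kcal/mol

Chair I (bromo axial, chloro equatorial, trifluoromethyl equatorial): E = 0.42 kcal/mol.
Chair II (bromo equatorial, chloro axial, trifluoromethyl axial): E = 3.00 kcal/mol.
ΔE = 3.00 − 0.42 = 2.58 kcal/mol; chair I is more stable.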